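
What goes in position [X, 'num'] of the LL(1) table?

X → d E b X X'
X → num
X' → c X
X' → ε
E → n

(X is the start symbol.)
To find M[X, 'num'], we find productions for X where 'num' is in the predict set (PREDICT(N → α) = (FIRST(α) \ {ε}) ∪ (FOLLOW(N) if α ⇒* ε)).

X → d E b X X': PREDICT = { 'd' }
X → num: PREDICT = { 'num' }
  'num' is in predict set, so this production goes in M[X, 'num']

M[X, 'num'] = X → num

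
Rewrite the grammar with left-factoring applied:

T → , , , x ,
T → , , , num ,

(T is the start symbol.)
Left-factoring transforms A → αβ₁ | αβ₂ into A → αA' and A' → β₁ | β₂
(α is the longest common prefix among the alternatives). Repeat until
no nonterminal has two alternatives with a common prefix.

Round 1: T has alternatives sharing prefix ', , ,'. Introduce T': T → , , , T'
  Add: T' → x ,
  Add: T' → num ,

No remaining common prefixes — done.

Resulting grammar:
T → , , , T'
T' → x ,
T' → num ,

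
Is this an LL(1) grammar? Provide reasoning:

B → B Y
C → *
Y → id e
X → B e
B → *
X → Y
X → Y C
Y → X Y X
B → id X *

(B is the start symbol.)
No. Predict set conflict for B: { '*' }

Relevant sets:
  FIRST(B) = { '*', 'id' }
  FIRST(X) = { '*', 'id' }
  FIRST(Y) = { '*', 'id' }

For B:
  PREDICT(B → B Y) = { '*', 'id' }
  PREDICT(B → '*') = { '*' }
  PREDICT(B → id X '*') = { 'id' }
For Y:
  PREDICT(Y → id e) = { 'id' }
  PREDICT(Y → X Y X) = { '*', 'id' }
For X:
  PREDICT(X → B e) = { '*', 'id' }
  PREDICT(X → Y) = { '*', 'id' }
  PREDICT(X → Y C) = { '*', 'id' }
C has a single production, so nothing to check there.

Conflict found: Predict set conflict for B: { '*' }
The grammar is NOT LL(1).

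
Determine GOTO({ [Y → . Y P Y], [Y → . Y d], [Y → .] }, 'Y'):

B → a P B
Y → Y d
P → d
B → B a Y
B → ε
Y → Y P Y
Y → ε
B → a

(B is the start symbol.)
{ [P → . d], [Y → Y . P Y], [Y → Y . d] }

GOTO(I, 'Y') = CLOSURE({ [A → αX.β] : [A → α.Xβ] ∈ I, X = 'Y' })

Items with dot before 'Y', with the dot advanced:
  [Y → . Y P Y] → [Y → Y . P Y]
  [Y → . Y d] → [Y → Y . d]
Closure of the advanced items:
  [Y → Y . P Y] has the dot before P: add [P → . d]

GOTO = { [P → . d], [Y → Y . P Y], [Y → Y . d] }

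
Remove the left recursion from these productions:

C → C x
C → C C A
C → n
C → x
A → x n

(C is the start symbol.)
C → n C'
C → x C'
C' → x C'
C' → C A C'
C' → ε
A → x n

C is directly left-recursive. The standard transformation for
  A → A α₁ | ... | A α_m | β₁ | ... | β_n
is
  A  → β₁ A' | ... | β_n A'
  A' → α₁ A' | ... | α_m A' | ε

C → n becomes C → n C'
C → x becomes C → x C'
C → C x becomes C' → x C'
C → C C A becomes C' → C A C'
Add C' → ε

Productions for other non-terminals are unchanged:
  A → x n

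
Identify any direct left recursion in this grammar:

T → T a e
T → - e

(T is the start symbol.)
Direct left recursion occurs when N → N α for some non-terminal N (the right-hand side begins with the left-hand side itself).

T → T a e: LEFT RECURSIVE (starts with T)
T → - e: starts with '-'

The grammar has direct left recursion on: T.

Answer: Yes, T is left-recursive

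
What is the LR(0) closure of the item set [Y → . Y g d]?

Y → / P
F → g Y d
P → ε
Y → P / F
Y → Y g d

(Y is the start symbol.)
To compute CLOSURE, for each item [A → α.Bβ] where B is a non-terminal, add [B → .γ] for all productions B → γ; repeat for the newly added items until nothing changes.

Start with: [Y → . Y g d]
  [Y → . Y g d] has the dot before Y: add [Y → . / P], [Y → . P / F]
  [Y → . P / F] has the dot before P: add [P → .]
No further items can be added.

CLOSURE = { [P → .], [Y → . / P], [Y → . P / F], [Y → . Y g d] }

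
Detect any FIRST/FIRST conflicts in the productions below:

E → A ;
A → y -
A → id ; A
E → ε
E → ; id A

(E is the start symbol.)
A FIRST/FIRST conflict occurs when two productions N → α and N → β for the same non-terminal have FIRST(α) ∩ FIRST(β) ≠ ∅ (with ε ∈ FIRST of a nullable right-hand side, so two nullable alternatives also conflict).

FIRST sets of the non-terminals at (or reachable through a nullable prefix from) the front of some alternative:
  FIRST(A) = { 'id', 'y' }

Productions for E:
  E → A ;: FIRST = { 'id', 'y' }
  E → ε: FIRST = { ε }
  E → ; id A: FIRST = { ';' }
Productions for A:
  A → y -: FIRST = { 'y' }
  A → id ; A: FIRST = { 'id' }

All alternatives of each non-terminal have pairwise disjoint FIRST sets.

Answer: No FIRST/FIRST conflicts.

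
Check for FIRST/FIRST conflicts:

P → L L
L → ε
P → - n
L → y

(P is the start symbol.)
A FIRST/FIRST conflict occurs when two productions N → α and N → β for the same non-terminal have FIRST(α) ∩ FIRST(β) ≠ ∅ (with ε ∈ FIRST of a nullable right-hand side, so two nullable alternatives also conflict).

FIRST sets of the non-terminals at (or reachable through a nullable prefix from) the front of some alternative:
  FIRST(L) = { 'y', ε }

Productions for P:
  P → L L: FIRST = { 'y', ε }
  P → - n: FIRST = { '-' }
Productions for L:
  L → ε: FIRST = { ε }
  L → y: FIRST = { 'y' }

All alternatives of each non-terminal have pairwise disjoint FIRST sets.

Answer: No FIRST/FIRST conflicts.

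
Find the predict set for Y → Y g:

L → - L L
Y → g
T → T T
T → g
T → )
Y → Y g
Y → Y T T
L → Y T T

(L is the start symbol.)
PREDICT(Y → Y g) = (FIRST(RHS) \ {ε}) ∪ (FOLLOW(Y) if ε ∈ FIRST(RHS), i.e. RHS ⇒* ε)
FIRST(Y) = { 'g' }
FIRST(Y g) = { 'g' }
ε ∉ FIRST(Y g), so FOLLOW(Y) is not added.
PREDICT(Y → Y g) = { 'g' }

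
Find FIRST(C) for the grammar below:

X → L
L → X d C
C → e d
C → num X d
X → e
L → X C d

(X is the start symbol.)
{ 'e', 'num' }

From C → e d:
  - e is a terminal: add 'e' and stop
From C → num X d:
  - num is a terminal: add 'num' and stop

Collecting: FIRST(C) = { 'e', 'num' }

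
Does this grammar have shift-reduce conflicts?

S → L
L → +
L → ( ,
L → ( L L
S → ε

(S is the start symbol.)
Yes — I0: [S → .] vs [L → . ( ,]

A shift-reduce conflict occurs when an LR(0) state has both:
  - a complete (reduce) item [A → α .] (dot at the end), and
  - a shift item [B → β . c γ] (dot before a terminal).

Augment with S' → S and build the canonical LR(0) collection (I0 = CLOSURE({[S' → . S]}), then GOTO on every symbol after a dot until no new states appear). It has 8 states:
  I0: { [L → . ( ,], [L → . ( L L], [L → . +], [S → . L], [S → .], [S' → . S] }  — shift, reduce
  I1: { [L → ( . ,], [L → ( . L L], [L → . ( ,], [L → . ( L L], [L → . +] }  — shift
  I2: { [L → + .] }  — reduce
  I3: { [S → L .] }  — reduce
  I4: { [S' → S .] }  — accept
  I5: { [L → ( , .] }  — reduce
  I6: { [L → ( L . L], [L → . ( ,], [L → . ( L L], [L → . +] }  — shift
  I7: { [L → ( L L .] }  — reduce

I0 contains reduce item [S → .] and shift items [L → . ( ,], [L → . ( L L], [L → . +] — shift-reduce conflict.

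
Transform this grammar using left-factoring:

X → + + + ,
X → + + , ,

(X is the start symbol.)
X → + + X'
X' → + ,
X' → , ,

Left-factoring transforms A → αβ₁ | αβ₂ into A → αA' and A' → β₁ | β₂
(α is the longest common prefix among the alternatives). Repeat until
no nonterminal has two alternatives with a common prefix.

Round 1: X has alternatives sharing prefix '+ +'. Introduce X': X → + + X'
  Add: X' → + ,
  Add: X' → , ,

No remaining common prefixes — done.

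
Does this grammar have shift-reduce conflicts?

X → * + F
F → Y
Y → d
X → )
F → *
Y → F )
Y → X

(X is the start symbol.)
A shift-reduce conflict occurs when an LR(0) state has both:
  - a complete (reduce) item [A → α .] (dot at the end), and
  - a shift item [B → β . c γ] (dot before a terminal).

Augment with X' → X and build the canonical LR(0) collection (I0 = CLOSURE({[X' → . X]}), then GOTO on every symbol after a dot until no new states appear). It has 11 states:
  I0: { [X → . )], [X → . * + F], [X' → . X] }  — shift
  I1: { [X → ) .] }  — reduce
  I2: { [X → * . + F] }  — shift
  I3: { [X' → X .] }  — accept
  I4: { [F → . *], [F → . Y], [X → * + . F], [X → . )], [X → . * + F], [Y → . F )], [Y → . X], [Y → . d] }  — shift
  I5: { [F → * .], [X → * . + F] }  — shift, reduce
  I6: { [X → * + F .], [Y → F . )] }  — shift, reduce
  I7: { [Y → X .] }  — reduce
  I8: { [F → Y .] }  — reduce
  I9: { [Y → d .] }  — reduce
  I10: { [Y → F ) .] }  — reduce

I5 contains reduce item [F → * .] and shift item [X → * . + F] — shift-reduce conflict.
I6 contains reduce item [X → * + F .] and shift item [Y → F . )] — shift-reduce conflict.

Answer: Yes — I5: [F → * .] vs [X → * . + F]; I6: [X → * + F .] vs [Y → F . )]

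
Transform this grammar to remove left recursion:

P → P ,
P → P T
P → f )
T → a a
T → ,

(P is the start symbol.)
P → f ) P'
P' → , P'
P' → T P'
P' → ε
T → a a
T → ,

P is directly left-recursive. The standard transformation for
  A → A α₁ | ... | A α_m | β₁ | ... | β_n
is
  A  → β₁ A' | ... | β_n A'
  A' → α₁ A' | ... | α_m A' | ε

P → f ) becomes P → f ) P'
P → P , becomes P' → , P'
P → P T becomes P' → T P'
Add P' → ε

Productions for other non-terminals are unchanged:
  T → a a
  T → ,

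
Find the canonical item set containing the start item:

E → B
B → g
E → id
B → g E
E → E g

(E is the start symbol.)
First, augment the grammar with E' → E
I₀ = CLOSURE({ [E' → . E] }):
  [E' → . E] has the dot before E: add [E → . B], [E → . id], [E → . E g]
  [E → . B] has the dot before B: add [B → . g], [B → . g E]
No further items can be added.

I₀ = { [B → . g E], [B → . g], [E → . B], [E → . E g], [E → . id], [E' → . E] }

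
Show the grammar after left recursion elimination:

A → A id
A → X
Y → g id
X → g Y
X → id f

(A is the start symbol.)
A → X A'
A' → id A'
A' → ε
Y → g id
X → g Y
X → id f

A is directly left-recursive. The standard transformation for
  A → A α₁ | ... | A α_m | β₁ | ... | β_n
is
  A  → β₁ A' | ... | β_n A'
  A' → α₁ A' | ... | α_m A' | ε

A → X becomes A → X A'
A → A id becomes A' → id A'
Add A' → ε

Productions for other non-terminals are unchanged:
  Y → g id
  X → g Y
  X → id f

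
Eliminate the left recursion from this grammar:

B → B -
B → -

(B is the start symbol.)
B → - B'
B' → - B'
B' → ε

B is directly left-recursive. The standard transformation for
  A → A α₁ | ... | A α_m | β₁ | ... | β_n
is
  A  → β₁ A' | ... | β_n A'
  A' → α₁ A' | ... | α_m A' | ε

B → - becomes B → - B'
B → B - becomes B' → - B'
Add B' → ε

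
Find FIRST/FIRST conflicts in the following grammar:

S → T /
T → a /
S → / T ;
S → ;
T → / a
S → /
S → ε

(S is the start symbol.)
A FIRST/FIRST conflict occurs when two productions N → α and N → β for the same non-terminal have FIRST(α) ∩ FIRST(β) ≠ ∅ (with ε ∈ FIRST of a nullable right-hand side, so two nullable alternatives also conflict).

FIRST sets of the non-terminals at (or reachable through a nullable prefix from) the front of some alternative:
  FIRST(T) = { '/', 'a' }

Productions for S:
  S → T /: FIRST = { '/', 'a' }
  S → / T ;: FIRST = { '/' }
  S → ;: FIRST = { ';' }
  S → /: FIRST = { '/' }
  S → ε: FIRST = { ε }
Productions for T:
  T → a /: FIRST = { 'a' }
  T → / a: FIRST = { '/' }

Conflict for S: S → T / and S → / T ;
  Overlap: { '/' }
Conflict for S: S → T / and S → /
  Overlap: { '/' }
Conflict for S: S → / T ; and S → /
  Overlap: { '/' }

Answer: Yes. S → T '/' / S → '/' T ';' on { '/' }; S → T '/' / S → '/' on { '/' }; S → '/' T ';' / S → '/' on { '/' }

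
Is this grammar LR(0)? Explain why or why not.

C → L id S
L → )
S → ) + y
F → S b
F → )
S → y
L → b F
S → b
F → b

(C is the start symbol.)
No. Shift-reduce conflict between [F → ) .] and [S → ) . + y]

Augment with C' → C and build the canonical LR(0) collection (I0 = CLOSURE({[C' → . C]}), then GOTO on every symbol after a dot until no new states appear). It has 17 states:
  I0: { [C → . L id S], [C' → . C], [L → . )], [L → . b F] }  — shift
  I1: { [L → ) .] }  — reduce
  I2: { [C' → C .] }  — accept
  I3: { [C → L . id S] }  — shift
  I4: { [F → . )], [F → . S b], [F → . b], [L → b . F], [S → . ) + y], [S → . b], [S → . y] }  — shift
  I5: { [F → ) .], [S → ) . + y] }  — shift, reduce
  I6: { [L → b F .] }  — reduce
  I7: { [F → S . b] }  — shift
  I8: { [F → b .], [S → b .] }  — 2 reduces
  I9: { [S → y .] }  — reduce
  I10: { [F → S b .] }  — reduce
  I11: { [S → ) + . y] }  — shift
  I12: { [S → ) + y .] }  — reduce
  I13: { [C → L id . S], [S → . ) + y], [S → . b], [S → . y] }  — shift
  I14: { [S → ) . + y] }  — shift
  I15: { [C → L id S .] }  — reduce
  I16: { [S → b .] }  — reduce

Conflict in state I5:
  Shift-reduce conflict between [F → ) .] and [S → ) . + y]
So the grammar is NOT LR(0).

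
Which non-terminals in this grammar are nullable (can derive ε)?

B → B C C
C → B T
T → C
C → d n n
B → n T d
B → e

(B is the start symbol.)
There are no ε-productions, so no non-terminal can derive ε.
No non-terminals are nullable.

Answer: None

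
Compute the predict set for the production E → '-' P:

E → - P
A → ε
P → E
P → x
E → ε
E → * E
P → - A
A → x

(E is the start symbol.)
{ '-' }

PREDICT(E → '-' P) = (FIRST(RHS) \ {ε}) ∪ (FOLLOW(E) if ε ∈ FIRST(RHS), i.e. RHS ⇒* ε)
FIRST('-' P) = { '-' }
ε ∉ FIRST('-' P), so FOLLOW(E) is not added.
PREDICT(E → '-' P) = { '-' }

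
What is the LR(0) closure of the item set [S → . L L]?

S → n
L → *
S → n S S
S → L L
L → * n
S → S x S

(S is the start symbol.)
Start with: [S → . L L]
  [S → . L L] has the dot before L: add [L → . *], [L → . * n]
No further items can be added.

CLOSURE = { [L → . * n], [L → . *], [S → . L L] }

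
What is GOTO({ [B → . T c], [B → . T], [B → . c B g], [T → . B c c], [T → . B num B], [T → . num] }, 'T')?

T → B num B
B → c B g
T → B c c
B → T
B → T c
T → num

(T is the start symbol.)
{ [B → T . c], [B → T .] }

GOTO(I, 'T') = CLOSURE({ [A → αX.β] : [A → α.Xβ] ∈ I, X = 'T' })

Items with dot before 'T', with the dot advanced:
  [B → . T] → [B → T .]
  [B → . T c] → [B → T . c]
Closure adds nothing (no advanced item has the dot before a non-terminal).

GOTO = { [B → T . c], [B → T .] }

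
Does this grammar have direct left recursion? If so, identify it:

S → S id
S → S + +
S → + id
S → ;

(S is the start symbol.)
Direct left recursion occurs when N → N α for some non-terminal N (the right-hand side begins with the left-hand side itself).

S → S id: LEFT RECURSIVE (starts with S)
S → S + +: LEFT RECURSIVE (starts with S)
S → + id: starts with '+'
S → ;: starts with ';'

The grammar has direct left recursion on: S.

Answer: Yes, S is left-recursive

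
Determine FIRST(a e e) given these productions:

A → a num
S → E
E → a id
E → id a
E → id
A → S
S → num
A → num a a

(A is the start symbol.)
{ 'a' }

To compute FIRST(a e e), process the symbols left to right:
Symbol a is a terminal. Add 'a' and stop.
FIRST(a e e) = { 'a' }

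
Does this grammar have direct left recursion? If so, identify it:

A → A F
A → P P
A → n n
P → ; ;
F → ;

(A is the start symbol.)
Direct left recursion occurs when N → N α for some non-terminal N (the right-hand side begins with the left-hand side itself).

A → A F: LEFT RECURSIVE (starts with A)
A → P P: starts with P
A → n n: starts with n
P → ; ;: starts with ';'
F → ;: starts with ';'

The grammar has direct left recursion on: A.

Answer: Yes, A is left-recursive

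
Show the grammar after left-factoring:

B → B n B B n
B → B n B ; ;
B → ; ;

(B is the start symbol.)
B → B n B B'
B' → B n
B' → ; ;
B → ; ;

Left-factoring transforms A → αβ₁ | αβ₂ into A → αA' and A' → β₁ | β₂
(α is the longest common prefix among the alternatives). Repeat until
no nonterminal has two alternatives with a common prefix.

Round 1: B has alternatives sharing prefix 'B n B'. Introduce B': B → B n B B'
  Add: B' → B n
  Add: B' → ; ;

No remaining common prefixes — done.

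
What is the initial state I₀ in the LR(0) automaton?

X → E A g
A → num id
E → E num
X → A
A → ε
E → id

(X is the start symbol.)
{ [A → . num id], [A → .], [E → . E num], [E → . id], [X → . A], [X → . E A g], [X' → . X] }

First, augment the grammar with X' → X
I₀ = CLOSURE({ [X' → . X] }):
  [X' → . X] has the dot before X: add [X → . E A g], [X → . A]
  [X → . E A g] has the dot before E: add [E → . E num], [E → . id]
  [X → . A] has the dot before A: add [A → . num id], [A → .]
No further items can be added.

I₀ = { [A → . num id], [A → .], [E → . E num], [E → . id], [X → . A], [X → . E A g], [X' → . X] }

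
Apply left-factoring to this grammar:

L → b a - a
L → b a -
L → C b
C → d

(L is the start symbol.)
Left-factoring transforms A → αβ₁ | αβ₂ into A → αA' and A' → β₁ | β₂
(α is the longest common prefix among the alternatives). Repeat until
no nonterminal has two alternatives with a common prefix.

Round 1: L has alternatives sharing prefix 'b a -'. Introduce L': L → b a - L'
  Add: L' → a
  Add: L' → ε

No remaining common prefixes — done.

Resulting grammar:
L → b a - L'
L' → a
L' → ε
L → C b
C → d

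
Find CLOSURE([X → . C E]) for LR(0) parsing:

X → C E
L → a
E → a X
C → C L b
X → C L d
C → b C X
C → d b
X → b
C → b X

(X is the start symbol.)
Start with: [X → . C E]
  [X → . C E] has the dot before C: add [C → . C L b], [C → . b C X], [C → . d b], [C → . b X]
No further items can be added.

CLOSURE = { [C → . C L b], [C → . b C X], [C → . b X], [C → . d b], [X → . C E] }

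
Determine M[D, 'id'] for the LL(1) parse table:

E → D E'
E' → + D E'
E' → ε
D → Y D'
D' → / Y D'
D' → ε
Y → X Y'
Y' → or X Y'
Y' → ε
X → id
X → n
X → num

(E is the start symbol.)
To find M[D, 'id'], we find productions for D where 'id' is in the predict set (PREDICT(N → α) = (FIRST(α) \ {ε}) ∪ (FOLLOW(N) if α ⇒* ε)).

Relevant sets:
  FIRST(Y) = { 'id', 'n', 'num' }

D → Y D': PREDICT = { 'id', 'n', 'num' }
  'id' is in predict set, so this production goes in M[D, 'id']

M[D, 'id'] = D → Y D'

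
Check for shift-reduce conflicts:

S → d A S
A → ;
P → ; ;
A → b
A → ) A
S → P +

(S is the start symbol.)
No shift-reduce conflicts

Augment with S' → S and build the canonical LR(0) collection (I0 = CLOSURE({[S' → . S]}), then GOTO on every symbol after a dot until no new states appear). It has 13 states:
  I0: { [P → . ; ;], [S → . P +], [S → . d A S], [S' → . S] }  — shift
  I1: { [P → ; . ;] }  — shift
  I2: { [S → P . +] }  — shift
  I3: { [S' → S .] }  — accept
  I4: { [A → . ) A], [A → . ;], [A → . b], [S → d . A S] }  — shift
  I5: { [A → ) . A], [A → . ) A], [A → . ;], [A → . b] }  — shift
  I6: { [A → ; .] }  — reduce
  I7: { [P → . ; ;], [S → . P +], [S → . d A S], [S → d A . S] }  — shift
  I8: { [A → b .] }  — reduce
  I9: { [S → d A S .] }  — reduce
  I10: { [A → ) A .] }  — reduce
  I11: { [S → P + .] }  — reduce
  I12: { [P → ; ; .] }  — reduce

No state contains both a complete item and a shift item.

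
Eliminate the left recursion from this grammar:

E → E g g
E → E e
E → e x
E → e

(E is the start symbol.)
E is directly left-recursive. The standard transformation for
  A → A α₁ | ... | A α_m | β₁ | ... | β_n
is
  A  → β₁ A' | ... | β_n A'
  A' → α₁ A' | ... | α_m A' | ε

E → e x becomes E → e x E'
E → e becomes E → e E'
E → E g g becomes E' → g g E'
E → E e becomes E' → e E'
Add E' → ε

Resulting grammar:
E → e x E'
E → e E'
E' → g g E'
E' → e E'
E' → ε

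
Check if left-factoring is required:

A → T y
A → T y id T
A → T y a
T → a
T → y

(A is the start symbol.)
Yes, A has productions with common prefix 'T y'

Left-factoring is needed when two productions for the same non-terminal
share a common prefix on the right-hand side.

Productions for A:
  A → T y
  A → T y id T
  A → T y a
Productions for T:
  T → a
  T → y

Found common prefix 'T y' in productions for A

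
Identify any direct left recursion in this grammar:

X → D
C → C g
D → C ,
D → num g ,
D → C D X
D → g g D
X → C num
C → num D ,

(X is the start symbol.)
X → D: starts with D
C → C g: LEFT RECURSIVE (starts with C)
D → C ,: starts with C
D → num g ,: starts with num
D → C D X: starts with C
D → g g D: starts with g
X → C num: starts with C
C → num D ,: starts with num

The grammar has direct left recursion on: C.

Answer: Yes, C is left-recursive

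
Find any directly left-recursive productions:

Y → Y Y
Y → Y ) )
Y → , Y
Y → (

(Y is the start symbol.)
Yes, Y is left-recursive

Direct left recursion occurs when N → N α for some non-terminal N (the right-hand side begins with the left-hand side itself).

Y → Y Y: LEFT RECURSIVE (starts with Y)
Y → Y ) ): LEFT RECURSIVE (starts with Y)
Y → , Y: starts with ','
Y → (: starts with '('

The grammar has direct left recursion on: Y.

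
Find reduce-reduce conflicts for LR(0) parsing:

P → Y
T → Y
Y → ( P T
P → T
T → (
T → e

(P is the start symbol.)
A reduce-reduce conflict occurs when an LR(0) state has two complete items [A → α .] and [B → β .] — both call for a reduction, and with no lookahead the parser cannot choose between them.

Augment with P' → P and build the canonical LR(0) collection (I0 = CLOSURE({[P' → . P]}), then GOTO on every symbol after a dot until no new states appear). It has 9 states:
  I0: { [P → . T], [P → . Y], [P' → . P], [T → . (], [T → . Y], [T → . e], [Y → . ( P T] }  — shift
  I1: { [P → . T], [P → . Y], [T → ( .], [T → . (], [T → . Y], [T → . e], [Y → ( . P T], [Y → . ( P T] }  — shift, reduce
  I2: { [P' → P .] }  — accept
  I3: { [P → T .] }  — reduce
  I4: { [P → Y .], [T → Y .] }  — 2 reduces
  I5: { [T → e .] }  — reduce
  I6: { [T → . (], [T → . Y], [T → . e], [Y → ( P . T], [Y → . ( P T] }  — shift
  I7: { [Y → ( P T .] }  — reduce
  I8: { [T → Y .] }  — reduce

I4 contains complete items [P → Y .], [T → Y .] — reduce-reduce conflict.

Answer: Yes — I4: [P → Y .] vs [T → Y .]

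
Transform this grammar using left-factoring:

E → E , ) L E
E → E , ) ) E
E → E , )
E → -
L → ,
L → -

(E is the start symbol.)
E → E , ) E'
E' → L E
E' → ) E
E' → ε
E → -
L → ,
L → -

Left-factoring transforms A → αβ₁ | αβ₂ into A → αA' and A' → β₁ | β₂
(α is the longest common prefix among the alternatives). Repeat until
no nonterminal has two alternatives with a common prefix.

Round 1: E has alternatives sharing prefix 'E , )'. Introduce E': E → E , ) E'
  Add: E' → L E
  Add: E' → ) E
  Add: E' → ε

No remaining common prefixes — done.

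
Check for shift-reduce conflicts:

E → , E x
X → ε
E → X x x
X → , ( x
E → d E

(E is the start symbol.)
Augment with E' → E and build the canonical LR(0) collection (I0 = CLOSURE({[E' → . E]}), then GOTO on every symbol after a dot until no new states appear). It has 12 states:
  I0: { [E → . , E x], [E → . X x x], [E → . d E], [E' → . E], [X → . , ( x], [X → .] }  — shift, reduce
  I1: { [E → , . E x], [E → . , E x], [E → . X x x], [E → . d E], [X → , . ( x], [X → . , ( x], [X → .] }  — shift, reduce
  I2: { [E' → E .] }  — accept
  I3: { [E → X . x x] }  — shift
  I4: { [E → . , E x], [E → . X x x], [E → . d E], [E → d . E], [X → . , ( x], [X → .] }  — shift, reduce
  I5: { [E → d E .] }  — reduce
  I6: { [E → X x . x] }  — shift
  I7: { [E → X x x .] }  — reduce
  I8: { [X → , ( . x] }  — shift
  I9: { [E → , E . x] }  — shift
  I10: { [E → , E x .] }  — reduce
  I11: { [X → , ( x .] }  — reduce

I0 contains reduce item [X → .] and shift items [E → . , E x], [E → . d E], [X → . , ( x] — shift-reduce conflict.
I1 contains reduce item [X → .] and shift items [E → . , E x], [E → . d E], [X → . , ( x], [X → , . ( x] — shift-reduce conflict.
I4 contains reduce item [X → .] and shift items [E → . , E x], [E → . d E], [X → . , ( x] — shift-reduce conflict.

Answer: Yes — I0: [X → .] vs [E → . , E x]; I1: [X → .] vs [E → . , E x]; I4: [X → .] vs [E → . , E x]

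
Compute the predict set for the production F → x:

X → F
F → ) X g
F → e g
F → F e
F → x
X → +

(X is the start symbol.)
{ 'x' }

PREDICT(F → x) = (FIRST(RHS) \ {ε}) ∪ (FOLLOW(F) if ε ∈ FIRST(RHS), i.e. RHS ⇒* ε)
FIRST(x) = { 'x' }
ε ∉ FIRST(x), so FOLLOW(F) is not added.
PREDICT(F → x) = { 'x' }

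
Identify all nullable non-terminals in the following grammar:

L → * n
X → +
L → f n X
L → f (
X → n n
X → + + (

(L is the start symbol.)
None

There are no ε-productions, so no non-terminal can derive ε.
No non-terminals are nullable.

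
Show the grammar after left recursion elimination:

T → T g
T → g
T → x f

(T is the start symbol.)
T → g T'
T → x f T'
T' → g T'
T' → ε

T is directly left-recursive. The standard transformation for
  A → A α₁ | ... | A α_m | β₁ | ... | β_n
is
  A  → β₁ A' | ... | β_n A'
  A' → α₁ A' | ... | α_m A' | ε

T → g becomes T → g T'
T → x f becomes T → x f T'
T → T g becomes T' → g T'
Add T' → ε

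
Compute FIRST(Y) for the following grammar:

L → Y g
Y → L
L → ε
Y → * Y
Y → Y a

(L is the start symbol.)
FIRST sets of the other non-terminals involved (by the same procedure, iterated to a fixed point):
  FIRST(L) = { '*', 'a', 'g', ε }

From Y → L:
  - L is a non-terminal: add FIRST(L) \ {ε} = { '*', 'a', 'g' }
    L is nullable and nothing follows, so the whole right-hand side can vanish: ε ∈ FIRST(Y)
From Y → * Y:
  - '*' is a terminal: add '*' and stop
From Y → Y a:
  - Y is the symbol being defined: contributes nothing new
    Y is nullable, so continue to the next symbol
  - a is a terminal: add 'a' and stop

Collecting: FIRST(Y) = { '*', 'a', 'g', ε }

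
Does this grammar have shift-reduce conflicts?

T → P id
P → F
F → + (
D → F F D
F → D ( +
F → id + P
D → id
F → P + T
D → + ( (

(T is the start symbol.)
A shift-reduce conflict occurs when an LR(0) state has both:
  - a complete (reduce) item [A → α .] (dot at the end), and
  - a shift item [B → β . c γ] (dot before a terminal).

Augment with T' → T and build the canonical LR(0) collection (I0 = CLOSURE({[T' → . T]}), then GOTO on every symbol after a dot until no new states appear). It has 19 states:
  I0: { [D → . + ( (], [D → . F F D], [D → . id], [F → . + (], [F → . D ( +], [F → . P + T], [F → . id + P], [P → . F], [T → . P id], [T' → . T] }  — shift
  I1: { [D → + . ( (], [F → + . (] }  — shift
  I2: { [F → D . ( +] }  — shift
  I3: { [D → . + ( (], [D → . F F D], [D → . id], [D → F . F D], [F → . + (], [F → . D ( +], [F → . P + T], [F → . id + P], [P → . F], [P → F .] }  — shift, reduce
  I4: { [F → P . + T], [T → P . id] }  — shift
  I5: { [T' → T .] }  — accept
  I6: { [D → id .], [F → id . + P] }  — shift, reduce
  I7: { [D → . + ( (], [D → . F F D], [D → . id], [F → . + (], [F → . D ( +], [F → . P + T], [F → . id + P], [F → id + . P], [P → . F] }  — shift
  I8: { [F → P . + T], [F → id + P .] }  — shift, reduce
  I9: { [D → . + ( (], [D → . F F D], [D → . id], [F → . + (], [F → . D ( +], [F → . P + T], [F → . id + P], [F → P + . T], [P → . F], [T → . P id] }  — shift
  I10: { [F → P + T .] }  — reduce
  I11: { [T → P id .] }  — reduce
  I12: { [D → . + ( (], [D → . F F D], [D → . id], [D → F . F D], [D → F F . D], [F → . + (], [F → . D ( +], [F → . P + T], [F → . id + P], [P → . F], [P → F .] }  — shift, reduce
  I13: { [F → P . + T] }  — shift
  I14: { [D → F F D .], [F → D . ( +] }  — shift, reduce
  I15: { [F → D ( . +] }  — shift
  I16: { [F → D ( + .] }  — reduce
  I17: { [D → + ( . (], [F → + ( .] }  — shift, reduce
  I18: { [D → + ( ( .] }  — reduce

I3 contains reduce item [P → F .] and shift items [D → . + ( (], [D → . id], [F → . + (], [F → . id + P] — shift-reduce conflict.
I6 contains reduce item [D → id .] and shift item [F → id . + P] — shift-reduce conflict.
I8 contains reduce item [F → id + P .] and shift item [F → P . + T] — shift-reduce conflict.
I12 contains reduce item [P → F .] and shift items [D → . + ( (], [D → . id], [F → . + (], [F → . id + P] — shift-reduce conflict.
I14 contains reduce item [D → F F D .] and shift item [F → D . ( +] — shift-reduce conflict.
I17 contains reduce item [F → + ( .] and shift item [D → + ( . (] — shift-reduce conflict.

Answer: Yes — I3: [P → F .] vs [D → . + ( (]; I6: [D → id .] vs [F → id . + P]; I8: [F → id + P .] vs [F → P . + T]; I12: [P → F .] vs [D → . + ( (]; I14: [D → F F D .] vs [F → D . ( +]; I17: [F → + ( .] vs [D → + ( . (]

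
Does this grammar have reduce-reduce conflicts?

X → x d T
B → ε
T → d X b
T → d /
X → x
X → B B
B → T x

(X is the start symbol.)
No reduce-reduce conflicts

A reduce-reduce conflict occurs when an LR(0) state has two complete items [A → α .] and [B → β .] — both call for a reduction, and with no lookahead the parser cannot choose between them.

Augment with X' → X and build the canonical LR(0) collection (I0 = CLOSURE({[X' → . X]}), then GOTO on every symbol after a dot until no new states appear). It has 13 states:
  I0: { [B → . T x], [B → .], [T → . d /], [T → . d X b], [X → . B B], [X → . x d T], [X → . x], [X' → . X] }  — shift, reduce
  I1: { [B → . T x], [B → .], [T → . d /], [T → . d X b], [X → B . B] }  — shift, reduce
  I2: { [B → T . x] }  — shift
  I3: { [X' → X .] }  — accept
  I4: { [B → . T x], [B → .], [T → . d /], [T → . d X b], [T → d . /], [T → d . X b], [X → . B B], [X → . x d T], [X → . x] }  — shift, reduce
  I5: { [X → x . d T], [X → x .] }  — shift, reduce
  I6: { [T → . d /], [T → . d X b], [X → x d . T] }  — shift
  I7: { [X → x d T .] }  — reduce
  I8: { [T → d / .] }  — reduce
  I9: { [T → d X . b] }  — shift
  I10: { [T → d X b .] }  — reduce
  I11: { [B → T x .] }  — reduce
  I12: { [X → B B .] }  — reduce

No state contains more than one complete item.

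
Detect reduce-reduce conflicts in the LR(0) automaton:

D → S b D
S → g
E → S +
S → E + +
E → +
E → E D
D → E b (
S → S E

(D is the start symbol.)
Yes — I6: [E → + .] vs [E → S + .]

A reduce-reduce conflict occurs when an LR(0) state has two complete items [A → α .] and [B → β .] — both call for a reduction, and with no lookahead the parser cannot choose between them.

Augment with D' → D and build the canonical LR(0) collection (I0 = CLOSURE({[D' → . D]}), then GOTO on every symbol after a dot until no new states appear). It has 16 states:
  I0: { [D → . E b (], [D → . S b D], [D' → . D], [E → . +], [E → . E D], [E → . S +], [S → . E + +], [S → . S E], [S → . g] }  — shift
  I1: { [E → + .] }  — reduce
  I2: { [D' → D .] }  — accept
  I3: { [D → . E b (], [D → . S b D], [D → E . b (], [E → . +], [E → . E D], [E → . S +], [E → E . D], [S → . E + +], [S → . S E], [S → . g], [S → E . + +] }  — shift
  I4: { [D → S . b D], [E → . +], [E → . E D], [E → . S +], [E → S . +], [S → . E + +], [S → . S E], [S → . g], [S → S . E] }  — shift
  I5: { [S → g .] }  — reduce
  I6: { [E → + .], [E → S + .] }  — 2 reduces
  I7: { [D → . E b (], [D → . S b D], [E → . +], [E → . E D], [E → . S +], [E → E . D], [S → . E + +], [S → . S E], [S → . g], [S → E . + +], [S → S E .] }  — shift, reduce
  I8: { [E → . +], [E → . E D], [E → . S +], [E → S . +], [S → . E + +], [S → . S E], [S → . g], [S → S . E] }  — shift
  I9: { [D → . E b (], [D → . S b D], [D → S b . D], [E → . +], [E → . E D], [E → . S +], [S → . E + +], [S → . S E], [S → . g] }  — shift
  I10: { [D → S b D .] }  — reduce
  I11: { [E → + .], [S → E + . +] }  — shift, reduce
  I12: { [E → E D .] }  — reduce
  I13: { [S → E + + .] }  — reduce
  I14: { [D → E b . (] }  — shift
  I15: { [D → E b ( .] }  — reduce

I6 contains complete items [E → + .], [E → S + .] — reduce-reduce conflict.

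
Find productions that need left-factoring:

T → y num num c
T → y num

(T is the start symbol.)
Yes, T has productions with common prefix 'y num'

Left-factoring is needed when two productions for the same non-terminal
share a common prefix on the right-hand side.

Productions for T:
  T → y num num c
  T → y num

Found common prefix 'y num' in productions for T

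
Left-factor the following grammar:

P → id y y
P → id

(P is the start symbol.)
Left-factoring transforms A → αβ₁ | αβ₂ into A → αA' and A' → β₁ | β₂
(α is the longest common prefix among the alternatives). Repeat until
no nonterminal has two alternatives with a common prefix.

Round 1: P has alternatives sharing prefix 'id'. Introduce P': P → id P'
  Add: P' → y y
  Add: P' → ε

No remaining common prefixes — done.

Resulting grammar:
P → id P'
P' → y y
P' → ε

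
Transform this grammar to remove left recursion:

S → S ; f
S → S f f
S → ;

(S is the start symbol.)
S → ; S'
S' → ; f S'
S' → f f S'
S' → ε

S is directly left-recursive. The standard transformation for
  A → A α₁ | ... | A α_m | β₁ | ... | β_n
is
  A  → β₁ A' | ... | β_n A'
  A' → α₁ A' | ... | α_m A' | ε

S → ; becomes S → ; S'
S → S ; f becomes S' → ; f S'
S → S f f becomes S' → f f S'
Add S' → ε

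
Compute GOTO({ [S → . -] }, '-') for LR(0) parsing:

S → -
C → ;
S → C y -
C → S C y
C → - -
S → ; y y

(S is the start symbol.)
GOTO(I, '-') = CLOSURE({ [A → αX.β] : [A → α.Xβ] ∈ I, X = '-' })

Items with dot before '-', with the dot advanced:
  [S → . -] → [S → - .]
Closure adds nothing (no advanced item has the dot before a non-terminal).

GOTO = { [S → - .] }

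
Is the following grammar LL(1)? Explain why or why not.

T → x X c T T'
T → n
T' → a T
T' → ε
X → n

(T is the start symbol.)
No. Predict set conflict for T': { 'a' }

Relevant sets:
  FOLLOW(T') = { $, 'a' }

For T:
  PREDICT(T → x X c T T') = { 'x' }
  PREDICT(T → n) = { 'n' }
For T':
  PREDICT(T' → a T) = { 'a' }
  PREDICT(T' → ε) = { $, 'a' }
X has a single production, so nothing to check there.

Conflict found: Predict set conflict for T': { 'a' }
The grammar is NOT LL(1).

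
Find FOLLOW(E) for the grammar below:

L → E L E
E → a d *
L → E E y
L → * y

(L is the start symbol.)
To compute FOLLOW(E), find every occurrence of E on a right-hand side N → α E β: add FIRST(β) \ {ε}, and if β is empty or nullable also add FOLLOW(N). Iterate to a fixed point.

In L → E L E: E is followed by L E, add FIRST(L E) \ {ε} = { '*', 'a' }
In L → E L E: E is at the end, add FOLLOW(L)
In L → E E y: E is followed by E y, add FIRST(E y) \ {ε} = { 'a' }
In L → E E y: E is followed by y, add FIRST(y) \ {ε} = { 'y' }

The FOLLOW sets referred to above (computed the same way, to a fixed point):
  FOLLOW(L) = { $, 'a' }

Taking the union: FOLLOW(E) = { $, '*', 'a', 'y' }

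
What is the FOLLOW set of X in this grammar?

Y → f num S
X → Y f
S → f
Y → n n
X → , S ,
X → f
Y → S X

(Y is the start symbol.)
{ $, 'f' }

In Y → S X: X is at the end, add FOLLOW(Y)

The FOLLOW sets referred to above (computed the same way, to a fixed point):
  FOLLOW(Y) = { $, 'f' }

Taking the union: FOLLOW(X) = { $, 'f' }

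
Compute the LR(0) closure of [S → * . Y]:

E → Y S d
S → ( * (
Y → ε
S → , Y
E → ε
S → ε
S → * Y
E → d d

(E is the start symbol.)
{ [S → * . Y], [Y → .] }

To compute CLOSURE, for each item [A → α.Bβ] where B is a non-terminal, add [B → .γ] for all productions B → γ; repeat for the newly added items until nothing changes.

Start with: [S → * . Y]
  [S → * . Y] has the dot before Y: add [Y → .]
No further items can be added.

CLOSURE = { [S → * . Y], [Y → .] }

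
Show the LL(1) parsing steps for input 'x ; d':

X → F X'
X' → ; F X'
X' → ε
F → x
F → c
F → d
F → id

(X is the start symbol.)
LL(1) parsing maintains a stack (initially the start symbol over $) and the input. At each step: if the stack top is a terminal, match it against the current input token; if it is a non-terminal N, replace it with the RHS of M[N, lookahead] (the unique production whose predict set contains the lookahead).

Stack is shown with the top on the left.

Stack     Input    Action
-------------------------
X $       x ; d $  output X → F X'
F X' $    x ; d $  output F → x
x X' $    x ; d $  match 'x'
X' $      ; d $    output X' → ; F X'
; F X' $  ; d $    match ';'
F X' $    d $      output F → d
d X' $    d $      match 'd'
X' $      $        output X' → ε
$         $        accept

The string is accepted.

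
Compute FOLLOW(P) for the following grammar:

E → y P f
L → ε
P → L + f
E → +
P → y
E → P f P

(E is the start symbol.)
To compute FOLLOW(P), find every occurrence of P on a right-hand side N → α P β: add FIRST(β) \ {ε}, and if β is empty or nullable also add FOLLOW(N). Iterate to a fixed point.

In E → y P f: P is followed by f, add FIRST(f) \ {ε} = { 'f' }
In E → P f P: P is followed by f P, add FIRST(f P) \ {ε} = { 'f' }
In E → P f P: P is at the end, add FOLLOW(E)

The FOLLOW sets referred to above (computed the same way, to a fixed point):
  FOLLOW(E) = { $ }

Taking the union: FOLLOW(P) = { $, 'f' }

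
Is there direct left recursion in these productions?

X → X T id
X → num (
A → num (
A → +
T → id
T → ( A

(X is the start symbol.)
Yes, X is left-recursive

X → X T id: LEFT RECURSIVE (starts with X)
X → num (: starts with num
A → num (: starts with num
A → +: starts with '+'
T → id: starts with id
T → ( A: starts with '('

The grammar has direct left recursion on: X.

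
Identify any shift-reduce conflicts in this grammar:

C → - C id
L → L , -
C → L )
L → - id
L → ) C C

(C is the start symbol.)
No shift-reduce conflicts

A shift-reduce conflict occurs when an LR(0) state has both:
  - a complete (reduce) item [A → α .] (dot at the end), and
  - a shift item [B → β . c γ] (dot before a terminal).

Augment with C' → C and build the canonical LR(0) collection (I0 = CLOSURE({[C' → . C]}), then GOTO on every symbol after a dot until no new states appear). It has 13 states:
  I0: { [C → . - C id], [C → . L )], [C' → . C], [L → . ) C C], [L → . - id], [L → . L , -] }  — shift
  I1: { [C → . - C id], [C → . L )], [L → ) . C C], [L → . ) C C], [L → . - id], [L → . L , -] }  — shift
  I2: { [C → - . C id], [C → . - C id], [C → . L )], [L → - . id], [L → . ) C C], [L → . - id], [L → . L , -] }  — shift
  I3: { [C' → C .] }  — accept
  I4: { [C → L . )], [L → L . , -] }  — shift
  I5: { [C → L ) .] }  — reduce
  I6: { [L → L , . -] }  — shift
  I7: { [L → L , - .] }  — reduce
  I8: { [C → - C . id] }  — shift
  I9: { [L → - id .] }  — reduce
  I10: { [C → - C id .] }  — reduce
  I11: { [C → . - C id], [C → . L )], [L → ) C . C], [L → . ) C C], [L → . - id], [L → . L , -] }  — shift
  I12: { [L → ) C C .] }  — reduce

No state contains both a complete item and a shift item.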